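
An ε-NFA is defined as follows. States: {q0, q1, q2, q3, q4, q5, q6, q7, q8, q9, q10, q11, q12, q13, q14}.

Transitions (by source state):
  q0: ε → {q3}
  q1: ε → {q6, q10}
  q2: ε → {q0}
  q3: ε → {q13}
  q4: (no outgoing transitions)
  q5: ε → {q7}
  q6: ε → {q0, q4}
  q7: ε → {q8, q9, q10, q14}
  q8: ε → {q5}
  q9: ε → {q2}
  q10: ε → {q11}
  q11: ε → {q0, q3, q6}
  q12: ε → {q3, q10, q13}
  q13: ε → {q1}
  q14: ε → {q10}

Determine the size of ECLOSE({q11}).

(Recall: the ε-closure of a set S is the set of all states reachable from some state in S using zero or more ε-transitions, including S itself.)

Start with {q11}.
From q11 via ε: add q0, q3, q6.
From q3 via ε: add q13.
From q6 via ε: add q4.
From q13 via ε: add q1.
From q1 via ε: add q10.
ε-closure = {q0, q1, q3, q4, q6, q10, q11, q13}, which has 8 states.

8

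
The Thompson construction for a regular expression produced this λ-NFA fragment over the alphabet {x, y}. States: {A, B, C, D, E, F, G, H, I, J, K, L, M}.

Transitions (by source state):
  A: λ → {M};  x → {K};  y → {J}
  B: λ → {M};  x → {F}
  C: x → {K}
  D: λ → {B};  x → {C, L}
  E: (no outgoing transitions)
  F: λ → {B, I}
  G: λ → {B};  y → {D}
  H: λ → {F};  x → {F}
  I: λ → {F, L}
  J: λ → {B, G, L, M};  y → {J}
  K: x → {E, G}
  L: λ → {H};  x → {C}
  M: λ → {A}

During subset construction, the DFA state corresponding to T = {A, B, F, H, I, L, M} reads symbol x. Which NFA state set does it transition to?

A on x → {K}.
B on x → {F}.
H on x → {F}.
L on x → {C}.
No x-transition from F, I, M.
Union after reading x: {C, F, K}.
Now take the λ-closure:
From F via λ: add B, I.
From B via λ: add M.
From I via λ: add L.
From L via λ: add H.
From M via λ: add A.
No new states can be added; the closed set is {A, B, C, F, H, I, K, L, M}.

{A, B, C, F, H, I, K, L, M}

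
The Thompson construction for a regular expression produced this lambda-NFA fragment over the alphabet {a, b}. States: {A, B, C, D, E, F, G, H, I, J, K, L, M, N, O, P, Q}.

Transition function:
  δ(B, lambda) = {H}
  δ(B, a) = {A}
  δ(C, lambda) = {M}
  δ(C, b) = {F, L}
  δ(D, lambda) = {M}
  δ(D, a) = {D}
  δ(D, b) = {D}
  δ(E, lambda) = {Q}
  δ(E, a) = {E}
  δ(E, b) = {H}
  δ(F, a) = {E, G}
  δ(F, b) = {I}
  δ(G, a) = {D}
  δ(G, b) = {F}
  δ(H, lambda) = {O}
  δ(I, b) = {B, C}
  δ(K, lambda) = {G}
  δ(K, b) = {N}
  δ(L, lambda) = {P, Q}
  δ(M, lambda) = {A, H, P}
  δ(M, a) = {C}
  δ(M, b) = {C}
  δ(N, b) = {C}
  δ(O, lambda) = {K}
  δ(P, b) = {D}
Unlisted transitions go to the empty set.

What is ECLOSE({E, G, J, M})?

Start with {E, G, J, M}.
From E via lambda: add Q.
From M via lambda: add A, H, P.
From H via lambda: add O.
From O via lambda: add K.
No new states can be added; the closed set is {A, E, G, H, J, K, M, O, P, Q}.

{A, E, G, H, J, K, M, O, P, Q}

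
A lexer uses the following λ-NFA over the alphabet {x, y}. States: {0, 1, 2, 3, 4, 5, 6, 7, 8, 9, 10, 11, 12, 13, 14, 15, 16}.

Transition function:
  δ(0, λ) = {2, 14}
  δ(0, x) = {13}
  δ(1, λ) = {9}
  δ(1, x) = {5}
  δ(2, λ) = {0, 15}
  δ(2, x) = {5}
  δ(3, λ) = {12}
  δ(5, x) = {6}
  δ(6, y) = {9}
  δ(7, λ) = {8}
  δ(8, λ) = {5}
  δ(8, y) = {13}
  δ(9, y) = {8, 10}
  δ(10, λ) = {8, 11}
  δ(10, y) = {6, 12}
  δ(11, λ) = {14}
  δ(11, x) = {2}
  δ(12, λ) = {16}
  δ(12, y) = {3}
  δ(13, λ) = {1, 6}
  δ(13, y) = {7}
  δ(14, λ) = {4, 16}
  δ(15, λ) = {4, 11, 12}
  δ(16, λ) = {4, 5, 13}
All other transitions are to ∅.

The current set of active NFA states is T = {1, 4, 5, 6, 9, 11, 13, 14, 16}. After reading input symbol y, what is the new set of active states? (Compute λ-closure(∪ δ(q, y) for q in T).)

{1, 4, 5, 6, 7, 8, 9, 10, 11, 13, 14, 16}

6 on y → {9}.
9 on y → {8, 10}.
13 on y → {7}.
No y-transition from 1, 4, 5, 11, 14, 16.
Union after reading y: {7, 8, 9, 10}.
Now take the λ-closure:
From 8 via λ: add 5.
From 10 via λ: add 11.
From 11 via λ: add 14.
From 14 via λ: add 4, 16.
From 16 via λ: add 13.
From 13 via λ: add 1, 6.
No new states can be added; the closed set is {1, 4, 5, 6, 7, 8, 9, 10, 11, 13, 14, 16}.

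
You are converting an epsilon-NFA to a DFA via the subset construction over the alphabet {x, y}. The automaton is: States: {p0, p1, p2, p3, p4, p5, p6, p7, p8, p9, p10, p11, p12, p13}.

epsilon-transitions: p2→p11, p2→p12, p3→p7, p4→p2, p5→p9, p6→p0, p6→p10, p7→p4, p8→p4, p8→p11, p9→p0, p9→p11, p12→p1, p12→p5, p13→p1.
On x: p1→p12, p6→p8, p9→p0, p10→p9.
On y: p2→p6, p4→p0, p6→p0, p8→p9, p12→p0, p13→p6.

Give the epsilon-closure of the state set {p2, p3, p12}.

{p0, p1, p2, p3, p4, p5, p7, p9, p11, p12}

Start with {p2, p3, p12}.
From p2 via epsilon: add p11.
From p3 via epsilon: add p7.
From p12 via epsilon: add p1, p5.
From p5 via epsilon: add p9.
From p7 via epsilon: add p4.
From p9 via epsilon: add p0.
No new states can be added; the closed set is {p0, p1, p2, p3, p4, p5, p7, p9, p11, p12}.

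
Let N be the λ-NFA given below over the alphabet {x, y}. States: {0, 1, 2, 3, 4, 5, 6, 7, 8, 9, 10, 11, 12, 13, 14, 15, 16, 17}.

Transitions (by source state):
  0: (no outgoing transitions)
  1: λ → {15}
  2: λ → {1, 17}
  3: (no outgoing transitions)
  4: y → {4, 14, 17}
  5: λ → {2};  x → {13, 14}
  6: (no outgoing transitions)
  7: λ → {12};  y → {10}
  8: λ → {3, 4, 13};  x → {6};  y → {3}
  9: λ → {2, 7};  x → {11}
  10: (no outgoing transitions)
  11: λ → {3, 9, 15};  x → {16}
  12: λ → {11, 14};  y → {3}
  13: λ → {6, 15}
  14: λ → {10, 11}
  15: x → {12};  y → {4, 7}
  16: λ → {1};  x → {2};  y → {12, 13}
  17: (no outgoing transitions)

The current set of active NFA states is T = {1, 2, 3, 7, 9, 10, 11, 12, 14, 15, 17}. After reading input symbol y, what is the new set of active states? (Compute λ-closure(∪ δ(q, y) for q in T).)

7 on y → {10}.
12 on y → {3}.
15 on y → {4, 7}.
No y-transition from 1, 2, 3, 9, 10, 11, 14, 17.
Union after reading y: {3, 4, 7, 10}.
Now take the λ-closure:
From 7 via λ: add 12.
From 12 via λ: add 11, 14.
From 11 via λ: add 9, 15.
From 9 via λ: add 2.
From 2 via λ: add 1, 17.
No new states can be added; the closed set is {1, 2, 3, 4, 7, 9, 10, 11, 12, 14, 15, 17}.

{1, 2, 3, 4, 7, 9, 10, 11, 12, 14, 15, 17}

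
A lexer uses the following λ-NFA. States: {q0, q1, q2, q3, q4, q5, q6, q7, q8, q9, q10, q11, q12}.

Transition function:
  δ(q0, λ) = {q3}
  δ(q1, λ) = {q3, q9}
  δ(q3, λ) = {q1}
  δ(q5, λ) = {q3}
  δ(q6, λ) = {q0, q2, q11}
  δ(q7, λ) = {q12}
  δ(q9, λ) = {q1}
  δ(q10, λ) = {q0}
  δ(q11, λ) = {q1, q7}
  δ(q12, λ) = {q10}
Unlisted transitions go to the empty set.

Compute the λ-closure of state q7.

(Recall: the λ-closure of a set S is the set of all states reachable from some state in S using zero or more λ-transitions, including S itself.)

Start with {q7}.
From q7 via λ: add q12.
From q12 via λ: add q10.
From q10 via λ: add q0.
From q0 via λ: add q3.
From q3 via λ: add q1.
From q1 via λ: add q9.
No new states can be added; the closed set is {q0, q1, q3, q7, q9, q10, q12}.

{q0, q1, q3, q7, q9, q10, q12}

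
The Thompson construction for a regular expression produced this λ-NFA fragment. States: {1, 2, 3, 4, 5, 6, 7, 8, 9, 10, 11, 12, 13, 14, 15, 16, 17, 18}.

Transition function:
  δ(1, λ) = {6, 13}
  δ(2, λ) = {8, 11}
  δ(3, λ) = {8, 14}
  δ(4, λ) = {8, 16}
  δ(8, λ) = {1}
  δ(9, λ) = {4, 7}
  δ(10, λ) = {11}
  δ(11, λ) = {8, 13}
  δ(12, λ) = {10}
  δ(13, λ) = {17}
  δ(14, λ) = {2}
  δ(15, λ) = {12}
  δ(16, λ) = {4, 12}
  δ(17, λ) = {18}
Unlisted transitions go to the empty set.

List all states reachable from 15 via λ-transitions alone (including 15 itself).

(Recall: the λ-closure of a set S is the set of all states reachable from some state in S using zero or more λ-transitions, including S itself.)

Start with {15}.
From 15 via λ: add 12.
From 12 via λ: add 10.
From 10 via λ: add 11.
From 11 via λ: add 8, 13.
From 8 via λ: add 1.
From 13 via λ: add 17.
From 1 via λ: add 6.
From 17 via λ: add 18.
No new states can be added; the closed set is {1, 6, 8, 10, 11, 12, 13, 15, 17, 18}.

{1, 6, 8, 10, 11, 12, 13, 15, 17, 18}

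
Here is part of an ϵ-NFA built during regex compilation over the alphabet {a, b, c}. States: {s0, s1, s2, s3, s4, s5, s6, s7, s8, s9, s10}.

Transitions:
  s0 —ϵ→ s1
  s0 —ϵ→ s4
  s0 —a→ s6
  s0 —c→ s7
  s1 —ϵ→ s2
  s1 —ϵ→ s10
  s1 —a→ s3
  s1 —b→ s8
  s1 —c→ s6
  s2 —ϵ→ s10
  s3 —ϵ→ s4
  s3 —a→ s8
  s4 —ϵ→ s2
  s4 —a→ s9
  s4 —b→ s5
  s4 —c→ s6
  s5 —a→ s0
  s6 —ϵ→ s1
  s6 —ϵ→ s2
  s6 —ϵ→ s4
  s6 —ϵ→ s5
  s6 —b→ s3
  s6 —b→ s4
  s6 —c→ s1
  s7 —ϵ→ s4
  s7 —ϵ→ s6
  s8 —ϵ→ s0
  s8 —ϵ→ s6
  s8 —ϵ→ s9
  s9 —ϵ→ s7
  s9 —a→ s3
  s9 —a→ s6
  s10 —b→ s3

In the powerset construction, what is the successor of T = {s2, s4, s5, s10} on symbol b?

{s2, s3, s4, s5, s10}

s4 on b → {s5}.
s10 on b → {s3}.
No b-transition from s2, s5.
Union after reading b: {s3, s5}.
Now take the ϵ-closure:
From s3 via ϵ: add s4.
From s4 via ϵ: add s2.
From s2 via ϵ: add s10.
No new states can be added; the closed set is {s2, s3, s4, s5, s10}.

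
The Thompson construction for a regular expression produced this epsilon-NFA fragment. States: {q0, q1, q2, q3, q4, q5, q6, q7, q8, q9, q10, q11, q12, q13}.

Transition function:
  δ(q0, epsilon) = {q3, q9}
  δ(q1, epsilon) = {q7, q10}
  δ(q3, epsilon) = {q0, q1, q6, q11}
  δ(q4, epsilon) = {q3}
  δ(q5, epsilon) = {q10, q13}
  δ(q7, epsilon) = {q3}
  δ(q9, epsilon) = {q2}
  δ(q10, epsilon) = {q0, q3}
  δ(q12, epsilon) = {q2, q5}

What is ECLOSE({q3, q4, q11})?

{q0, q1, q2, q3, q4, q6, q7, q9, q10, q11}

Start with {q3, q4, q11}.
From q3 via epsilon: add q0, q1, q6.
From q0 via epsilon: add q9.
From q1 via epsilon: add q7, q10.
From q9 via epsilon: add q2.
No new states can be added; the closed set is {q0, q1, q2, q3, q4, q6, q7, q9, q10, q11}.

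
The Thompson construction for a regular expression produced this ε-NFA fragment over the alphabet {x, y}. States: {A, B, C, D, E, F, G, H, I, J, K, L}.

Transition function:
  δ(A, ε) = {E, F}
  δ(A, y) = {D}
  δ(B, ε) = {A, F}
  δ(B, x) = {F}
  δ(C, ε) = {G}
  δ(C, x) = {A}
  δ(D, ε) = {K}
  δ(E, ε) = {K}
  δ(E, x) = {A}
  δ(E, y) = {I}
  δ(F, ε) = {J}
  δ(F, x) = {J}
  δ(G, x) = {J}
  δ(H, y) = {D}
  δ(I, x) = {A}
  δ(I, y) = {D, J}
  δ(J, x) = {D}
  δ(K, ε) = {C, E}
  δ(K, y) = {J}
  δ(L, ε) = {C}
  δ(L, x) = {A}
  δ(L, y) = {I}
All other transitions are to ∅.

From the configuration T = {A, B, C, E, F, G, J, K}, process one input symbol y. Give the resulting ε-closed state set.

{C, D, E, G, I, J, K}

A on y → {D}.
E on y → {I}.
K on y → {J}.
No y-transition from B, C, F, G, J.
Union after reading y: {D, I, J}.
Now take the ε-closure:
From D via ε: add K.
From K via ε: add C, E.
From C via ε: add G.
No new states can be added; the closed set is {C, D, E, G, I, J, K}.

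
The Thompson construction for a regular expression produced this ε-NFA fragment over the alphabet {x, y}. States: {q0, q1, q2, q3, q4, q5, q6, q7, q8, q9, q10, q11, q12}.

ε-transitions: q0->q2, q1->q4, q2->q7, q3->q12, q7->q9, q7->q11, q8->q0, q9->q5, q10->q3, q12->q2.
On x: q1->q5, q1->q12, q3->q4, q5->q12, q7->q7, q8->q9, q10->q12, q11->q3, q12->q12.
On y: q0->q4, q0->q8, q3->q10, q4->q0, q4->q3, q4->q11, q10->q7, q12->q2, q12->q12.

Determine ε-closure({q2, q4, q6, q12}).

{q2, q4, q5, q6, q7, q9, q11, q12}

Start with {q2, q4, q6, q12}.
From q2 via ε: add q7.
From q7 via ε: add q9, q11.
From q9 via ε: add q5.
No new states can be added; the closed set is {q2, q4, q5, q6, q7, q9, q11, q12}.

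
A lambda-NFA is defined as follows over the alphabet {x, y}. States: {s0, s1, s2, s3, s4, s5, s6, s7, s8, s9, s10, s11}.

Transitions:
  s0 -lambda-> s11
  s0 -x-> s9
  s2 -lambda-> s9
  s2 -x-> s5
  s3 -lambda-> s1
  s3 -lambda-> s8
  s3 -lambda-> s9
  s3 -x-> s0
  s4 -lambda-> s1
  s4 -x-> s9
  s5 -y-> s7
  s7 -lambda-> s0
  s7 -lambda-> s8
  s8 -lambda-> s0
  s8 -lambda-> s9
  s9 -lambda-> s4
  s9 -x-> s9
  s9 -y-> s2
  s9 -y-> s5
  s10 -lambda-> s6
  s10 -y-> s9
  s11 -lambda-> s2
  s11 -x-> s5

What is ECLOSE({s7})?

Start with {s7}.
From s7 via lambda: add s0, s8.
From s0 via lambda: add s11.
From s8 via lambda: add s9.
From s9 via lambda: add s4.
From s11 via lambda: add s2.
From s4 via lambda: add s1.
No new states can be added; the closed set is {s0, s1, s2, s4, s7, s8, s9, s11}.

{s0, s1, s2, s4, s7, s8, s9, s11}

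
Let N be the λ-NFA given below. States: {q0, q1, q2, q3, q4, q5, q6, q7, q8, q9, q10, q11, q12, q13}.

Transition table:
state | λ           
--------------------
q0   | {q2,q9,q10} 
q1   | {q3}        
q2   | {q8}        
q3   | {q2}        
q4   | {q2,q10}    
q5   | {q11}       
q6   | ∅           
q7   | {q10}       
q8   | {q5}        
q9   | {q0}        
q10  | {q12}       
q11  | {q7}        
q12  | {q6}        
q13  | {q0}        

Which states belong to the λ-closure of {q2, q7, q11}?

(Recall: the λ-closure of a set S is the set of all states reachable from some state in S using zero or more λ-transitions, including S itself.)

{q2, q5, q6, q7, q8, q10, q11, q12}

Start with {q2, q7, q11}.
From q2 via λ: add q8.
From q7 via λ: add q10.
From q8 via λ: add q5.
From q10 via λ: add q12.
From q12 via λ: add q6.
No new states can be added; the closed set is {q2, q5, q6, q7, q8, q10, q11, q12}.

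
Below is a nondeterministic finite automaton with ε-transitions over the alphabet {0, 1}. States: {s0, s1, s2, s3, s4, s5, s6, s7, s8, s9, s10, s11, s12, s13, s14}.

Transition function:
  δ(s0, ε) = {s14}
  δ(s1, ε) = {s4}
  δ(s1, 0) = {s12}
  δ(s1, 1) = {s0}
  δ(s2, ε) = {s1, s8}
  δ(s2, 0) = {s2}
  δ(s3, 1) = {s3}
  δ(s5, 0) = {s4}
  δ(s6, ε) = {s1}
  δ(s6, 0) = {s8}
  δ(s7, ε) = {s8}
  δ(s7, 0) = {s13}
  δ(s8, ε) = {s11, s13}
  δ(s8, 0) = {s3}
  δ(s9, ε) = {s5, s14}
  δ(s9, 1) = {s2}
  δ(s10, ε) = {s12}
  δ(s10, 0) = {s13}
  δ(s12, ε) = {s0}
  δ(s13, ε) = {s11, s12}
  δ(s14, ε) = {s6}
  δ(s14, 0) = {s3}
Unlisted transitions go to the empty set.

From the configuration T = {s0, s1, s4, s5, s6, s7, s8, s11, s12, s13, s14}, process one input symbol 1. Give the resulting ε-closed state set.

s1 on 1 → {s0}.
No 1-transition from s0, s4, s5, s6, s7, s8, s11, s12, s13, s14.
Union after reading 1: {s0}.
Now take the ε-closure:
From s0 via ε: add s14.
From s14 via ε: add s6.
From s6 via ε: add s1.
From s1 via ε: add s4.
No new states can be added; the closed set is {s0, s1, s4, s6, s14}.

{s0, s1, s4, s6, s14}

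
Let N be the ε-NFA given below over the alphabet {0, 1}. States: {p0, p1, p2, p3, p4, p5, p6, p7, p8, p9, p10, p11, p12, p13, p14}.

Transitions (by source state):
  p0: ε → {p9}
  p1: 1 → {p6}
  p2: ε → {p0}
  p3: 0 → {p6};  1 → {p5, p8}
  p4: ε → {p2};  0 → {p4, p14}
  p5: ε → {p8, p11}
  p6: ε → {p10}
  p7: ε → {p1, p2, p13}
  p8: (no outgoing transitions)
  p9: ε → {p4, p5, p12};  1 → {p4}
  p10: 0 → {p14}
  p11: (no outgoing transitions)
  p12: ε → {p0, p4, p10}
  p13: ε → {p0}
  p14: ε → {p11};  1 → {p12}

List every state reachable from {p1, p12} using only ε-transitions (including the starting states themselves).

Start with {p1, p12}.
From p12 via ε: add p0, p4, p10.
From p0 via ε: add p9.
From p4 via ε: add p2.
From p9 via ε: add p5.
From p5 via ε: add p8, p11.
No new states can be added; the closed set is {p0, p1, p2, p4, p5, p8, p9, p10, p11, p12}.

{p0, p1, p2, p4, p5, p8, p9, p10, p11, p12}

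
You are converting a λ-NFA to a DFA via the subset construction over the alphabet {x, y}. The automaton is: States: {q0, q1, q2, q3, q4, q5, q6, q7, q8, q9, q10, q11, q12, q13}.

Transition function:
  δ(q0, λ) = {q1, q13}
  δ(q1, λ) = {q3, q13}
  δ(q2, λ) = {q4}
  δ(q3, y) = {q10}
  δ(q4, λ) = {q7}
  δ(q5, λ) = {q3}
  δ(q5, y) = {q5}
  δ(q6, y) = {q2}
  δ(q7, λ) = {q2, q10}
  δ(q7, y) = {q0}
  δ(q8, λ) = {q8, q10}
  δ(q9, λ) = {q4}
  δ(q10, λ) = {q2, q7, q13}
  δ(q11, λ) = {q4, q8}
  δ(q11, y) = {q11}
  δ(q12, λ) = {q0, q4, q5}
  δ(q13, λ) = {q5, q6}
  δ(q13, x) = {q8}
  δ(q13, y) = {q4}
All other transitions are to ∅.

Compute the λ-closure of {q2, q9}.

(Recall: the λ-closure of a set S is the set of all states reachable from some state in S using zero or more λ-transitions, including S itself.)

{q2, q3, q4, q5, q6, q7, q9, q10, q13}

Start with {q2, q9}.
From q2 via λ: add q4.
From q4 via λ: add q7.
From q7 via λ: add q10.
From q10 via λ: add q13.
From q13 via λ: add q5, q6.
From q5 via λ: add q3.
No new states can be added; the closed set is {q2, q3, q4, q5, q6, q7, q9, q10, q13}.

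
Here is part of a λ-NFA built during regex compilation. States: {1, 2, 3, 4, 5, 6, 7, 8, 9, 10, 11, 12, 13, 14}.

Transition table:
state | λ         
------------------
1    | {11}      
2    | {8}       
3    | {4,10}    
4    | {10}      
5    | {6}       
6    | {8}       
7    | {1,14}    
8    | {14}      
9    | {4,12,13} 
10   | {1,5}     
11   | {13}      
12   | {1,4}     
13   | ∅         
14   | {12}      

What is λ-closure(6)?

{1, 4, 5, 6, 8, 10, 11, 12, 13, 14}

Start with {6}.
From 6 via λ: add 8.
From 8 via λ: add 14.
From 14 via λ: add 12.
From 12 via λ: add 1, 4.
From 1 via λ: add 11.
From 4 via λ: add 10.
From 10 via λ: add 5.
From 11 via λ: add 13.
No new states can be added; the closed set is {1, 4, 5, 6, 8, 10, 11, 12, 13, 14}.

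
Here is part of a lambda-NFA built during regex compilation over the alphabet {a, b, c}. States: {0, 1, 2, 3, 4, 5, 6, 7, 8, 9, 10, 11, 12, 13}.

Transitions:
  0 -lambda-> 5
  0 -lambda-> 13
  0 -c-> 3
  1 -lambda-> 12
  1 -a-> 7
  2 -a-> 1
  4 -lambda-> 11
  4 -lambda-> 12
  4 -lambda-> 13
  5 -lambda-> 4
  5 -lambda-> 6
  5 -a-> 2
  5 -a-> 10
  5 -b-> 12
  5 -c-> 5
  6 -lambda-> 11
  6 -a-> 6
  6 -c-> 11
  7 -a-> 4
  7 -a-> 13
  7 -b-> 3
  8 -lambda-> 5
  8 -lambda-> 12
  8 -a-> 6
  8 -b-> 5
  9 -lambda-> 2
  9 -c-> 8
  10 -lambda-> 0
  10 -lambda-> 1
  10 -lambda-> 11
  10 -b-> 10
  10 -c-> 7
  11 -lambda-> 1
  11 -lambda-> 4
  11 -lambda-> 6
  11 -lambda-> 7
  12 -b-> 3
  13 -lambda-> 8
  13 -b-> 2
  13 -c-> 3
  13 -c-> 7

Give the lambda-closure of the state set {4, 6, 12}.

{1, 4, 5, 6, 7, 8, 11, 12, 13}

Start with {4, 6, 12}.
From 4 via lambda: add 11, 13.
From 11 via lambda: add 1, 7.
From 13 via lambda: add 8.
From 8 via lambda: add 5.
No new states can be added; the closed set is {1, 4, 5, 6, 7, 8, 11, 12, 13}.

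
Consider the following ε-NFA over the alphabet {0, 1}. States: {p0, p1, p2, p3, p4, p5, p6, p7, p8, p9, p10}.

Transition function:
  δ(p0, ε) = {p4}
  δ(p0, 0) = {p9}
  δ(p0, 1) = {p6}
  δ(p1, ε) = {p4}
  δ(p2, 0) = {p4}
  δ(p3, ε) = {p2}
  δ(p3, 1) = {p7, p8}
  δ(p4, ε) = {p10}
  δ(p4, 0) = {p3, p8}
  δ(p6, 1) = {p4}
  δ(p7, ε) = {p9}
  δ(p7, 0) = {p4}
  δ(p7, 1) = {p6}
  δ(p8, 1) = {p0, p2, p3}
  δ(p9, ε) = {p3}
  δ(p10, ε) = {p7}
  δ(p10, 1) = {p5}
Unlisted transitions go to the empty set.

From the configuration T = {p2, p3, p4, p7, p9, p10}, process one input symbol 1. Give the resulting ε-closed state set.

{p2, p3, p5, p6, p7, p8, p9}

p3 on 1 → {p7, p8}.
p7 on 1 → {p6}.
p10 on 1 → {p5}.
No 1-transition from p2, p4, p9.
Union after reading 1: {p5, p6, p7, p8}.
Now take the ε-closure:
From p7 via ε: add p9.
From p9 via ε: add p3.
From p3 via ε: add p2.
No new states can be added; the closed set is {p2, p3, p5, p6, p7, p8, p9}.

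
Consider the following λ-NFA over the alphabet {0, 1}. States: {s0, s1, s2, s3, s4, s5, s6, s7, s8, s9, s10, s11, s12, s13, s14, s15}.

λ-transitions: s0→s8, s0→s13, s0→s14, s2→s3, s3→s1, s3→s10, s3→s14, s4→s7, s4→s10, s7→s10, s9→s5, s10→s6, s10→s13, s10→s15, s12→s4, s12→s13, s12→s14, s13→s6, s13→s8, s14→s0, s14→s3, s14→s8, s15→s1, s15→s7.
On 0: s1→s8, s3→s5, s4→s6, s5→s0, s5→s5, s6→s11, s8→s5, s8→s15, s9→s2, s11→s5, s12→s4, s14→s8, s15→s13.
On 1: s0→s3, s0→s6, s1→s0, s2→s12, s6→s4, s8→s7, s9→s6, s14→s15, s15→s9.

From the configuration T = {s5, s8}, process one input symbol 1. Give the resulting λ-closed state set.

{s1, s6, s7, s8, s10, s13, s15}

s8 on 1 → {s7}.
No 1-transition from s5.
Union after reading 1: {s7}.
Now take the λ-closure:
From s7 via λ: add s10.
From s10 via λ: add s6, s13, s15.
From s13 via λ: add s8.
From s15 via λ: add s1.
No new states can be added; the closed set is {s1, s6, s7, s8, s10, s13, s15}.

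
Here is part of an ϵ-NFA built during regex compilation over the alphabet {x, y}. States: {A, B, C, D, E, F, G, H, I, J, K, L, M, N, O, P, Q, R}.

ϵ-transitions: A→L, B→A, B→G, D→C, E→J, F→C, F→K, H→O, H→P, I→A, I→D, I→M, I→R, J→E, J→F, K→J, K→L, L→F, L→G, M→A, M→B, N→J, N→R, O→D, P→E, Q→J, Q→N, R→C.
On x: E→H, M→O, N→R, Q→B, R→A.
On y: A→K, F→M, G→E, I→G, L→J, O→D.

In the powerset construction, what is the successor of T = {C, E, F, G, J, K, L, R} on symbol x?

{A, C, D, E, F, G, H, J, K, L, O, P}

E on x → {H}.
R on x → {A}.
No x-transition from C, F, G, J, K, L.
Union after reading x: {A, H}.
Now take the ϵ-closure:
From A via ϵ: add L.
From H via ϵ: add O, P.
From L via ϵ: add F, G.
From O via ϵ: add D.
From P via ϵ: add E.
From D via ϵ: add C.
From E via ϵ: add J.
From F via ϵ: add K.
No new states can be added; the closed set is {A, C, D, E, F, G, H, J, K, L, O, P}.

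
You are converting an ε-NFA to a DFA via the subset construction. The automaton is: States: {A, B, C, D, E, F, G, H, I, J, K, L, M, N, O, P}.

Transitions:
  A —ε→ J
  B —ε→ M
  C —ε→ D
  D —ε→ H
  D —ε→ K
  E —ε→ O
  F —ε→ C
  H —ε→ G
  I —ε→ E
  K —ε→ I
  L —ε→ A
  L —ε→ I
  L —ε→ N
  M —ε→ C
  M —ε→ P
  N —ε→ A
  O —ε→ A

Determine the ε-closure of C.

{A, C, D, E, G, H, I, J, K, O}

Start with {C}.
From C via ε: add D.
From D via ε: add H, K.
From H via ε: add G.
From K via ε: add I.
From I via ε: add E.
From E via ε: add O.
From O via ε: add A.
From A via ε: add J.
No new states can be added; the closed set is {A, C, D, E, G, H, I, J, K, O}.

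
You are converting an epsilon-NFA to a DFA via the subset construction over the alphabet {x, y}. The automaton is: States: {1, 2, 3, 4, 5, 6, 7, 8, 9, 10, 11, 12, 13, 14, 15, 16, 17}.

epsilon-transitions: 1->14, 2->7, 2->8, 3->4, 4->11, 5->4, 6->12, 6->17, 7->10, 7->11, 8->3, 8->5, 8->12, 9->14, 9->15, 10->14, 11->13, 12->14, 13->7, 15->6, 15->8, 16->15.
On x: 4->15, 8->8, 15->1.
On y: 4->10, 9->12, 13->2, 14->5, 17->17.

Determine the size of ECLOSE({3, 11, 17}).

Start with {3, 11, 17}.
From 3 via epsilon: add 4.
From 11 via epsilon: add 13.
From 13 via epsilon: add 7.
From 7 via epsilon: add 10.
From 10 via epsilon: add 14.
epsilon-closure = {3, 4, 7, 10, 11, 13, 14, 17}, which has 8 states.

8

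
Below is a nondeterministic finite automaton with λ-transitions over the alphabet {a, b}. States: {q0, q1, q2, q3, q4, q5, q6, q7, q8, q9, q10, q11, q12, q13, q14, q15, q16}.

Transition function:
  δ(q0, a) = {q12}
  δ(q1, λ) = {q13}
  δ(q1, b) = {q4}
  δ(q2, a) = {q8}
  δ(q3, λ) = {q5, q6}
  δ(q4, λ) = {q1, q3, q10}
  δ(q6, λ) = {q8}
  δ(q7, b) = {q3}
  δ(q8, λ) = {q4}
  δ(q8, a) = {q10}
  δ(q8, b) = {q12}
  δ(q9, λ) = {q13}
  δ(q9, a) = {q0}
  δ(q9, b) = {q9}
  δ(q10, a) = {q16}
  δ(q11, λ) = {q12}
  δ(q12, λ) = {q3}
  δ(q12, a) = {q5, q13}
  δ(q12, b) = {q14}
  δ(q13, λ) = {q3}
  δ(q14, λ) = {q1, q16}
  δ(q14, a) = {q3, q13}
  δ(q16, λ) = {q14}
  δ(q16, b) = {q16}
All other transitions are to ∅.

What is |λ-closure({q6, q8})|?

Start with {q6, q8}.
From q8 via λ: add q4.
From q4 via λ: add q1, q3, q10.
From q1 via λ: add q13.
From q3 via λ: add q5.
λ-closure = {q1, q3, q4, q5, q6, q8, q10, q13}, which has 8 states.

8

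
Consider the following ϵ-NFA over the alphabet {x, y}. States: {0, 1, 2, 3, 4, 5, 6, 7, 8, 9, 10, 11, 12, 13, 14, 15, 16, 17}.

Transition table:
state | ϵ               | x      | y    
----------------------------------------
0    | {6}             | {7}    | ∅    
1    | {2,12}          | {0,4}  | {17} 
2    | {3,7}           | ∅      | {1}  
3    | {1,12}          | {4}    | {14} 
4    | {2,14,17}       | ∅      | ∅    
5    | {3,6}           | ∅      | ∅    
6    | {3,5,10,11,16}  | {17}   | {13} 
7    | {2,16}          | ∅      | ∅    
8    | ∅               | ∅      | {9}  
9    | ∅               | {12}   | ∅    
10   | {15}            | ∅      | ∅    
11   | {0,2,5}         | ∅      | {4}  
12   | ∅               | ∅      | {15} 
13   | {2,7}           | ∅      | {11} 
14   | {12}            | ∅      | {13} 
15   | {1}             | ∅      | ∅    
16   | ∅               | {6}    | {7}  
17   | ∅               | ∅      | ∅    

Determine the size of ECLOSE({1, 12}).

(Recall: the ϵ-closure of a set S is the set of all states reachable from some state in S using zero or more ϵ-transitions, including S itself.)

6

Start with {1, 12}.
From 1 via ϵ: add 2.
From 2 via ϵ: add 3, 7.
From 7 via ϵ: add 16.
ϵ-closure = {1, 2, 3, 7, 12, 16}, which has 6 states.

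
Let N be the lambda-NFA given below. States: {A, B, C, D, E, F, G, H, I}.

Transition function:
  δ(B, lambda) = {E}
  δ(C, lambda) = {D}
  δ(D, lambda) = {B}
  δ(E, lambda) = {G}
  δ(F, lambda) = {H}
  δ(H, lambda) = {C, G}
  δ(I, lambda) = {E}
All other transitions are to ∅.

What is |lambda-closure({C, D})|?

5

Start with {C, D}.
From D via lambda: add B.
From B via lambda: add E.
From E via lambda: add G.
lambda-closure = {B, C, D, E, G}, which has 5 states.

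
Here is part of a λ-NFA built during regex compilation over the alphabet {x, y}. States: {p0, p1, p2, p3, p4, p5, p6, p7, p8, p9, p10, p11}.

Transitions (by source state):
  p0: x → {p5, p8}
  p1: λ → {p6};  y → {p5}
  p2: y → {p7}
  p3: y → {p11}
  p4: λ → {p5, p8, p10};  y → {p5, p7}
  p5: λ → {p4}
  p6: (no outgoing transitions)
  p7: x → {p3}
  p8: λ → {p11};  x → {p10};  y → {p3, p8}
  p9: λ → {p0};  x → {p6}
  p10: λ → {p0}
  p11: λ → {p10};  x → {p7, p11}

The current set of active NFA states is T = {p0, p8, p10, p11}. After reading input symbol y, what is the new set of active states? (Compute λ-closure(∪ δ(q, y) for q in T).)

p8 on y → {p3, p8}.
No y-transition from p0, p10, p11.
Union after reading y: {p3, p8}.
Now take the λ-closure:
From p8 via λ: add p11.
From p11 via λ: add p10.
From p10 via λ: add p0.
No new states can be added; the closed set is {p0, p3, p8, p10, p11}.

{p0, p3, p8, p10, p11}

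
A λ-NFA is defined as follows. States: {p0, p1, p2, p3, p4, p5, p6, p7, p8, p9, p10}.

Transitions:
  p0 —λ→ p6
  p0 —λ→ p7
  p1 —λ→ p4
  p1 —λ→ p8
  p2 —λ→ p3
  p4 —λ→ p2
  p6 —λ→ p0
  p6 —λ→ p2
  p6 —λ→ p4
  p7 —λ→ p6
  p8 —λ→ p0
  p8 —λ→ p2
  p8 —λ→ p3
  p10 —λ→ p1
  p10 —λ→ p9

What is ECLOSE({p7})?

{p0, p2, p3, p4, p6, p7}

Start with {p7}.
From p7 via λ: add p6.
From p6 via λ: add p0, p2, p4.
From p2 via λ: add p3.
No new states can be added; the closed set is {p0, p2, p3, p4, p6, p7}.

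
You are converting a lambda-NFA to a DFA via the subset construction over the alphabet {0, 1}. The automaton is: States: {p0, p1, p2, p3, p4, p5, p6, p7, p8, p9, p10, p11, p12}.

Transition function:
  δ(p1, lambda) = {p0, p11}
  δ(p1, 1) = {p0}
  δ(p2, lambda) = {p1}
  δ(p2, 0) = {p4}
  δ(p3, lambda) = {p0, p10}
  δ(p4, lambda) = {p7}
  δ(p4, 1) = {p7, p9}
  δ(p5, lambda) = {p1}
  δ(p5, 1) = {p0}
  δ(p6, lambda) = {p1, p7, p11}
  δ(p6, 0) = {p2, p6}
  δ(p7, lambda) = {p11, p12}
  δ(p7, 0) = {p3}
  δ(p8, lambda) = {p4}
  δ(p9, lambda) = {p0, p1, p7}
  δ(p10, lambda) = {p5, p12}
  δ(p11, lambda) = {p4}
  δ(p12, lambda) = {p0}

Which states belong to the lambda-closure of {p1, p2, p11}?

{p0, p1, p2, p4, p7, p11, p12}

Start with {p1, p2, p11}.
From p1 via lambda: add p0.
From p11 via lambda: add p4.
From p4 via lambda: add p7.
From p7 via lambda: add p12.
No new states can be added; the closed set is {p0, p1, p2, p4, p7, p11, p12}.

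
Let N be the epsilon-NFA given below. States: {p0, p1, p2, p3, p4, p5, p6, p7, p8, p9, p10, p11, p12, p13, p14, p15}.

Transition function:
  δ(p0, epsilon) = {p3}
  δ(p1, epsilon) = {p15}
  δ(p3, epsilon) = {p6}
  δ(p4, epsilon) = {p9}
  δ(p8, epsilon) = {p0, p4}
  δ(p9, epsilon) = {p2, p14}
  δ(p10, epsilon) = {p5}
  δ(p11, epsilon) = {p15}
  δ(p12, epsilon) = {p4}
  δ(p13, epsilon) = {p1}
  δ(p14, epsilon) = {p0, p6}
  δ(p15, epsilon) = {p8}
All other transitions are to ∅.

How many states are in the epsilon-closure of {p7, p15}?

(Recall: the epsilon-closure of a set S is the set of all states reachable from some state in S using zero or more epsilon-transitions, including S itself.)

10

Start with {p7, p15}.
From p15 via epsilon: add p8.
From p8 via epsilon: add p0, p4.
From p0 via epsilon: add p3.
From p4 via epsilon: add p9.
From p3 via epsilon: add p6.
From p9 via epsilon: add p2, p14.
epsilon-closure = {p0, p2, p3, p4, p6, p7, p8, p9, p14, p15}, which has 10 states.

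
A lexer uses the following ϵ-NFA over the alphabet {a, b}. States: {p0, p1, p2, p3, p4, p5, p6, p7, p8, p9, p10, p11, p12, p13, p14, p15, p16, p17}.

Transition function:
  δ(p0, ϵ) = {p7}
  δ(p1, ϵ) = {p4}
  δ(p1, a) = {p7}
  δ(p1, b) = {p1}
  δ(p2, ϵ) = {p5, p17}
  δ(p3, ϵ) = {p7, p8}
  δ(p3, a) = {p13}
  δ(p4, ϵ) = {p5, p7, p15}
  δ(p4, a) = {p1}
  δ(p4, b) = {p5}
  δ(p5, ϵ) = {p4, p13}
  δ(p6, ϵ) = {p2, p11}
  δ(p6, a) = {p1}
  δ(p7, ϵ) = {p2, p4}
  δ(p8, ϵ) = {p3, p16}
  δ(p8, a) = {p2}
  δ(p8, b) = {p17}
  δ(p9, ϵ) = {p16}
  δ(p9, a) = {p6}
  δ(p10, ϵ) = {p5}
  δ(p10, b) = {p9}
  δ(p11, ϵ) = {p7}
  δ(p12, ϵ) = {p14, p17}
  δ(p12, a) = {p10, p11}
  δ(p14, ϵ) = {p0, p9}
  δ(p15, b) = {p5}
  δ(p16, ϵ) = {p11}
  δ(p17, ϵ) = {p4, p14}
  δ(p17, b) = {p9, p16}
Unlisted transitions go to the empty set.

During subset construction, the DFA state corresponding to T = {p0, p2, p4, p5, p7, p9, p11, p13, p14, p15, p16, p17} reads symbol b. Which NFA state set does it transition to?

p4 on b → {p5}.
p15 on b → {p5}.
p17 on b → {p9, p16}.
No b-transition from p0, p2, p5, p7, p9, p11, p13, p14, p16.
Union after reading b: {p5, p9, p16}.
Now take the ϵ-closure:
From p5 via ϵ: add p4, p13.
From p16 via ϵ: add p11.
From p4 via ϵ: add p7, p15.
From p7 via ϵ: add p2.
From p2 via ϵ: add p17.
From p17 via ϵ: add p14.
From p14 via ϵ: add p0.
No new states can be added; the closed set is {p0, p2, p4, p5, p7, p9, p11, p13, p14, p15, p16, p17}.

{p0, p2, p4, p5, p7, p9, p11, p13, p14, p15, p16, p17}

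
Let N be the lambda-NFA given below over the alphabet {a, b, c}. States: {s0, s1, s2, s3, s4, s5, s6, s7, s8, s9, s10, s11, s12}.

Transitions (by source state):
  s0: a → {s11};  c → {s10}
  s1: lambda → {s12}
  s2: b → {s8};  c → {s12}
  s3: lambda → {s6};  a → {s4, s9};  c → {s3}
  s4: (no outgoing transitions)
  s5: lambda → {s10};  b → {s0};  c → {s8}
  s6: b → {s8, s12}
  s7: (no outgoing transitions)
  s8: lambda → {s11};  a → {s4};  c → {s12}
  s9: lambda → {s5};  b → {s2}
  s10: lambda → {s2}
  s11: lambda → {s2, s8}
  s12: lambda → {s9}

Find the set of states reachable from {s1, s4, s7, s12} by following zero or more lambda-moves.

{s1, s2, s4, s5, s7, s9, s10, s12}

Start with {s1, s4, s7, s12}.
From s12 via lambda: add s9.
From s9 via lambda: add s5.
From s5 via lambda: add s10.
From s10 via lambda: add s2.
No new states can be added; the closed set is {s1, s2, s4, s5, s7, s9, s10, s12}.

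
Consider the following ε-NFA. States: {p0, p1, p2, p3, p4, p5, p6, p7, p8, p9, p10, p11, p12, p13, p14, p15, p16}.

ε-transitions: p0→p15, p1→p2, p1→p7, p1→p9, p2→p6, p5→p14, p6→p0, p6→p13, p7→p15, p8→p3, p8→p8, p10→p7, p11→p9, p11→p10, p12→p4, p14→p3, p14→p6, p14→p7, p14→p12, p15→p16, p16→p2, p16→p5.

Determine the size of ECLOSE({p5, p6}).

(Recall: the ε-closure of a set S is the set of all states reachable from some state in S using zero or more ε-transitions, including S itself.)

12

Start with {p5, p6}.
From p5 via ε: add p14.
From p6 via ε: add p0, p13.
From p0 via ε: add p15.
From p14 via ε: add p3, p7, p12.
From p12 via ε: add p4.
From p15 via ε: add p16.
From p16 via ε: add p2.
ε-closure = {p0, p2, p3, p4, p5, p6, p7, p12, p13, p14, p15, p16}, which has 12 states.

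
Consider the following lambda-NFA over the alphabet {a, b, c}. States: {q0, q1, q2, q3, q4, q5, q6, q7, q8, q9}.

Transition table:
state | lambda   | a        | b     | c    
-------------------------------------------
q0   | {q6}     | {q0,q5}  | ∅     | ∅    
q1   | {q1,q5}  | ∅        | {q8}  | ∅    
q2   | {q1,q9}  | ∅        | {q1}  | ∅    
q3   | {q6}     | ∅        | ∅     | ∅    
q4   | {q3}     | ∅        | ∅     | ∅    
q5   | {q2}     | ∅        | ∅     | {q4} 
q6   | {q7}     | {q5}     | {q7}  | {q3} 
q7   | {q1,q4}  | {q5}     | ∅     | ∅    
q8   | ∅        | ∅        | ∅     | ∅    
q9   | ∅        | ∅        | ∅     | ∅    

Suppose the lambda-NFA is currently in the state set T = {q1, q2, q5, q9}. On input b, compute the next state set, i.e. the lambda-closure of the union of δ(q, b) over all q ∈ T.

{q1, q2, q5, q8, q9}

q1 on b → {q8}.
q2 on b → {q1}.
No b-transition from q5, q9.
Union after reading b: {q1, q8}.
Now take the lambda-closure:
From q1 via lambda: add q5.
From q5 via lambda: add q2.
From q2 via lambda: add q9.
No new states can be added; the closed set is {q1, q2, q5, q8, q9}.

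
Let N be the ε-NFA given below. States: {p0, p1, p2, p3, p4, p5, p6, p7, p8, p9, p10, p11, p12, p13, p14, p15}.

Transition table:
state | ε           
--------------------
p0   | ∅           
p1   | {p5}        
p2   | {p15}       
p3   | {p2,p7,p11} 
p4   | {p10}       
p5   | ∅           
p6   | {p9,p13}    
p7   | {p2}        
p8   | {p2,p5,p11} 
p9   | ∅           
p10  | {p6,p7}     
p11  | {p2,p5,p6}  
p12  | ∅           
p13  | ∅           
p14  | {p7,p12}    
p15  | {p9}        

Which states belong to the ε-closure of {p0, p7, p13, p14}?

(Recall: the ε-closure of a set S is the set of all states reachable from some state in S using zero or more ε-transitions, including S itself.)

Start with {p0, p7, p13, p14}.
From p7 via ε: add p2.
From p14 via ε: add p12.
From p2 via ε: add p15.
From p15 via ε: add p9.
No new states can be added; the closed set is {p0, p2, p7, p9, p12, p13, p14, p15}.

{p0, p2, p7, p9, p12, p13, p14, p15}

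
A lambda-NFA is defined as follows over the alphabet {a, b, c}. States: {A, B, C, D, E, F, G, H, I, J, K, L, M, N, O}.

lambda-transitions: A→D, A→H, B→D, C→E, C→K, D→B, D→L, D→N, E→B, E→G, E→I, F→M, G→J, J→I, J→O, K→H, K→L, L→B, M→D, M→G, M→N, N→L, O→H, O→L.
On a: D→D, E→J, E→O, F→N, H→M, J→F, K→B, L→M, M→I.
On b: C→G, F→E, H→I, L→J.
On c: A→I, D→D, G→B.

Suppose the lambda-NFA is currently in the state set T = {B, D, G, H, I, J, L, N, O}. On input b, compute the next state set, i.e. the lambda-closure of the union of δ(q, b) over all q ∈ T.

{B, D, H, I, J, L, N, O}

H on b → {I}.
L on b → {J}.
No b-transition from B, D, G, I, J, N, O.
Union after reading b: {I, J}.
Now take the lambda-closure:
From J via lambda: add O.
From O via lambda: add H, L.
From L via lambda: add B.
From B via lambda: add D.
From D via lambda: add N.
No new states can be added; the closed set is {B, D, H, I, J, L, N, O}.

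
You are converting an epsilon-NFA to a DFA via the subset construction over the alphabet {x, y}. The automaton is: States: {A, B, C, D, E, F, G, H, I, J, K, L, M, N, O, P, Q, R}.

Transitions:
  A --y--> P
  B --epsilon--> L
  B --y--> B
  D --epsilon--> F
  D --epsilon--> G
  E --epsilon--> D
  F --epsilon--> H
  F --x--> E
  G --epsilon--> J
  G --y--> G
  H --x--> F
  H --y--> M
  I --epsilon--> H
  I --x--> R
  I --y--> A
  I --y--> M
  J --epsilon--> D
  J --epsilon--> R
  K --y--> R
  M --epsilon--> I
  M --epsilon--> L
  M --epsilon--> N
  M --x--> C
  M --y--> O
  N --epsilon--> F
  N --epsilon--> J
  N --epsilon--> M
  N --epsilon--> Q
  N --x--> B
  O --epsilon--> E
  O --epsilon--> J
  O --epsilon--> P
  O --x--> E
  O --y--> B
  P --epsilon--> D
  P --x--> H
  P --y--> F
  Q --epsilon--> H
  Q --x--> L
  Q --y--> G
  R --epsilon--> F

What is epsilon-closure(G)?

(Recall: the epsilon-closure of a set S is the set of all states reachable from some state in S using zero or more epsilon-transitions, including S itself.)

Start with {G}.
From G via epsilon: add J.
From J via epsilon: add D, R.
From D via epsilon: add F.
From F via epsilon: add H.
No new states can be added; the closed set is {D, F, G, H, J, R}.

{D, F, G, H, J, R}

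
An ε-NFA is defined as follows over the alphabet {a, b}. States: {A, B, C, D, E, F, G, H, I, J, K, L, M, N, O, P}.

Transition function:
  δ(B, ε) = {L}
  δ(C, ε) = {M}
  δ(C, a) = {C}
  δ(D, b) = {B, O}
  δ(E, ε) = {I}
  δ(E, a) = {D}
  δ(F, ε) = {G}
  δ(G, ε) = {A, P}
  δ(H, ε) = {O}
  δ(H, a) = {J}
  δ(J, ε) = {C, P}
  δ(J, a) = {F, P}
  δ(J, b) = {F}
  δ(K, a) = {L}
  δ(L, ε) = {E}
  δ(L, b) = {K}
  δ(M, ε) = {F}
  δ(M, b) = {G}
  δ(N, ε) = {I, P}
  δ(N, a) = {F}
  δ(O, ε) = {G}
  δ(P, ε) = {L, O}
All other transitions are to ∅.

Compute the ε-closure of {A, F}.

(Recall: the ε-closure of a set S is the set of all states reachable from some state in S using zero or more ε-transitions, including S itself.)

Start with {A, F}.
From F via ε: add G.
From G via ε: add P.
From P via ε: add L, O.
From L via ε: add E.
From E via ε: add I.
No new states can be added; the closed set is {A, E, F, G, I, L, O, P}.

{A, E, F, G, I, L, O, P}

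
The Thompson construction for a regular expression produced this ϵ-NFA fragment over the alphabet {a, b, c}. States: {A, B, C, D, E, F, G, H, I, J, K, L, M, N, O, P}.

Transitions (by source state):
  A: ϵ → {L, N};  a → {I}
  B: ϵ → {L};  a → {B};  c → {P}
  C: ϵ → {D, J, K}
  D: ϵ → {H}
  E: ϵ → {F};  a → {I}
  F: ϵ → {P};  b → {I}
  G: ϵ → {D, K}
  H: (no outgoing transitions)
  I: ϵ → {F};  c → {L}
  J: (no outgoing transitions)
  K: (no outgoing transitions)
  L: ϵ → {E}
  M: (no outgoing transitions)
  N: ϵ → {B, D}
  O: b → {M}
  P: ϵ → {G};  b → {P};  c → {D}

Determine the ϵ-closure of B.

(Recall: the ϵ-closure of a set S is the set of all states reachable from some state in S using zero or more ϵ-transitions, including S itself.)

{B, D, E, F, G, H, K, L, P}

Start with {B}.
From B via ϵ: add L.
From L via ϵ: add E.
From E via ϵ: add F.
From F via ϵ: add P.
From P via ϵ: add G.
From G via ϵ: add D, K.
From D via ϵ: add H.
No new states can be added; the closed set is {B, D, E, F, G, H, K, L, P}.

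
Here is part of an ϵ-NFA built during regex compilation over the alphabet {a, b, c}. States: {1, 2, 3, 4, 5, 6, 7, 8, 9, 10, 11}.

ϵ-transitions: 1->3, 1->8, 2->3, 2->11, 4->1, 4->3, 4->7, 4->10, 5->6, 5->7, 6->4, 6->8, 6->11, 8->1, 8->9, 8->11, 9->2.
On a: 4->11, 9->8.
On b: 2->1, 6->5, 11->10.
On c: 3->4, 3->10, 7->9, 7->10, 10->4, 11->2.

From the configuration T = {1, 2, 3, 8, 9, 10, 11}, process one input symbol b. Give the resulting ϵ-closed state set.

2 on b → {1}.
11 on b → {10}.
No b-transition from 1, 3, 8, 9, 10.
Union after reading b: {1, 10}.
Now take the ϵ-closure:
From 1 via ϵ: add 3, 8.
From 8 via ϵ: add 9, 11.
From 9 via ϵ: add 2.
No new states can be added; the closed set is {1, 2, 3, 8, 9, 10, 11}.

{1, 2, 3, 8, 9, 10, 11}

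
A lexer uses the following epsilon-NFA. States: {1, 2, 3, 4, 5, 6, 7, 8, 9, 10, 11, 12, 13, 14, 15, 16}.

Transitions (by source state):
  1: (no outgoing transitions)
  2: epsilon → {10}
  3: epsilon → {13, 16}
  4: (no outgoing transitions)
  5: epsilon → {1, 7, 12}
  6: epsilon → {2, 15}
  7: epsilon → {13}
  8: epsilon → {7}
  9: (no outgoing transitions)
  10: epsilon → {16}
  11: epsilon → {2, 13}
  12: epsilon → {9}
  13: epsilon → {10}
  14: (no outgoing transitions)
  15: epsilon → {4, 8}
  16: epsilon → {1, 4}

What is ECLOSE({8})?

Start with {8}.
From 8 via epsilon: add 7.
From 7 via epsilon: add 13.
From 13 via epsilon: add 10.
From 10 via epsilon: add 16.
From 16 via epsilon: add 1, 4.
No new states can be added; the closed set is {1, 4, 7, 8, 10, 13, 16}.

{1, 4, 7, 8, 10, 13, 16}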